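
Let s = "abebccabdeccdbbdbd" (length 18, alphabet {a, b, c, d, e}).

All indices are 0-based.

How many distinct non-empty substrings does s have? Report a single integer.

153

rank | idx | suffix
   0 |   6 | abdeccdbbdbd
   1 |   0 | abebccabdeccdbbdbd
   2 |  13 | bbdbd
   3 |   3 | bccabdeccdbbdbd
   4 |  16 | bd
   5 |  14 | bdbd
   6 |   7 | bdeccdbbdbd
   7 |   1 | bebccabdeccdbbdbd
   8 |   5 | cabdeccdbbdbd
   9 |   4 | ccabdeccdbbdbd
  10 |  10 | ccdbbdbd
  11 |  11 | cdbbdbd
  12 |  17 | d
  13 |  12 | dbbdbd
  14 |  15 | dbd
  15 |   8 | deccdbbdbd
  16 |   2 | ebccabdeccdbbdbd
  17 |   9 | eccdbbdbd

SA = [6, 0, 13, 3, 16, 14, 7, 1, 5, 4, 10, 11, 17, 12, 15, 8, 2, 9]
i: (SA[i-1],SA[i]) lcp shared
  1: (6,0) 2 'ab'
  2: (0,13) 0 ''
  3: (13,3) 1 'b'
  4: (3,16) 1 'b'
  5: (16,14) 2 'bd'
  6: (14,7) 2 'bd'
  7: (7,1) 1 'b'
  8: (1,5) 0 ''
  9: (5,4) 1 'c'
  10: (4,10) 2 'cc'
  11: (10,11) 1 'c'
  12: (11,17) 0 ''
  13: (17,12) 1 'd'
  14: (12,15) 2 'db'
  15: (15,8) 1 'd'
  16: (8,2) 0 ''
  17: (2,9) 1 'e'

n(n+1)/2 = 18·19/2 = 171
Σ LCP = 0 + 2 + 0 + 1 + 1 + 2 + 2 + 1 + 0 + 1 + 2 + 1 + 0 + 1 + 2 + 1 + 0 + 1 = 18
distinct = 171 − 18 = 153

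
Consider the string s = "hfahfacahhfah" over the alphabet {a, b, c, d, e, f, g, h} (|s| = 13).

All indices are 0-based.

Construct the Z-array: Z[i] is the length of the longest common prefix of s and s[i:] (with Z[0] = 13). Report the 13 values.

[13, 0, 0, 3, 0, 0, 0, 0, 1, 4, 0, 0, 1]

Z[0]=13
i=1: outside box; Z[1]=0
i=2: outside box; Z[2]=0
i=3: outside box; Z[3]=3 scan→box=[3,6)
i=4: min(r-i=2, Z[1]=0)=0; Z[4]=0
i=5: min(r-i=1, Z[2]=0)=0; Z[5]=0
i=6: outside box; Z[6]=0
i=7: outside box; Z[7]=0
i=8: outside box; Z[8]=1 scan→box=[8,9)
i=9: outside box; Z[9]=4 scan→box=[9,13)
i=10: min(r-i=3, Z[1]=0)=0; Z[10]=0
i=11: min(r-i=2, Z[2]=0)=0; Z[11]=0
i=12: min(r-i=1, Z[3]=3)=1; Z[12]=1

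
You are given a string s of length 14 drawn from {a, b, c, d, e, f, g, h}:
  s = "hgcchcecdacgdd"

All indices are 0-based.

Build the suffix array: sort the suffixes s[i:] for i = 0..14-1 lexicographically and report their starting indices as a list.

sorted suffixes:
  #0 SA[0]=9  'acgdd'
  #1 SA[1]=2  'cchcecdacgdd'
  #2 SA[2]=7  'cdacgdd'
  #3 SA[3]=5  'cecdacgdd'
  #4 SA[4]=10  'cgdd'
  #5 SA[5]=3  'chcecdacgdd'
  #6 SA[6]=13  'd'
  #7 SA[7]=8  'dacgdd'
  #8 SA[8]=12  'dd'
  #9 SA[9]=6  'ecdacgdd'
  #10 SA[10]=1  'gcchcecdacgdd'
  #11 SA[11]=11  'gdd'
  #12 SA[12]=4  'hcecdacgdd'
  #13 SA[13]=0  'hgcchcecdacgdd'

[9, 2, 7, 5, 10, 3, 13, 8, 12, 6, 1, 11, 4, 0]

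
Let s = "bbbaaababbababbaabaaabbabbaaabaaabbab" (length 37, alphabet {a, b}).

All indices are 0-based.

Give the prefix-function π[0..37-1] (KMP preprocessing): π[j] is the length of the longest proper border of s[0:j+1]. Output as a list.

[0, 1, 2, 0, 0, 0, 1, 0, 1, 2, 0, 1, 0, 1, 2, 0, 0, 1, 0, 0, 0, 1, 2, 0, 1, 2, 0, 0, 0, 1, 0, 0, 0, 1, 2, 0, 1]

π[0] = 0
j=1 s[j]='b': π[1]=1 (border 'b')
j=2 s[j]='b': π[2]=2 (border 'bb')
j=3 s[j]='a': k: 2→1→0; π[3]=0 (border '')
j=4 s[j]='a': π[4]=0 (border '')
j=5 s[j]='a': π[5]=0 (border '')
j=6 s[j]='b': π[6]=1 (border 'b')
j=7 s[j]='a': k: 1→0; π[7]=0 (border '')
j=8 s[j]='b': π[8]=1 (border 'b')
j=9 s[j]='b': π[9]=2 (border 'bb')
j=10 s[j]='a': k: 2→1→0; π[10]=0 (border '')
j=11 s[j]='b': π[11]=1 (border 'b')
j=12 s[j]='a': k: 1→0; π[12]=0 (border '')
j=13 s[j]='b': π[13]=1 (border 'b')
j=14 s[j]='b': π[14]=2 (border 'bb')
j=15 s[j]='a': k: 2→1→0; π[15]=0 (border '')
j=16 s[j]='a': π[16]=0 (border '')
j=17 s[j]='b': π[17]=1 (border 'b')
j=18 s[j]='a': k: 1→0; π[18]=0 (border '')
j=19 s[j]='a': π[19]=0 (border '')
j=20 s[j]='a': π[20]=0 (border '')
j=21 s[j]='b': π[21]=1 (border 'b')
j=22 s[j]='b': π[22]=2 (border 'bb')
j=23 s[j]='a': k: 2→1→0; π[23]=0 (border '')
j=24 s[j]='b': π[24]=1 (border 'b')
j=25 s[j]='b': π[25]=2 (border 'bb')
j=26 s[j]='a': k: 2→1→0; π[26]=0 (border '')
j=27 s[j]='a': π[27]=0 (border '')
j=28 s[j]='a': π[28]=0 (border '')
j=29 s[j]='b': π[29]=1 (border 'b')
j=30 s[j]='a': k: 1→0; π[30]=0 (border '')
j=31 s[j]='a': π[31]=0 (border '')
j=32 s[j]='a': π[32]=0 (border '')
j=33 s[j]='b': π[33]=1 (border 'b')
j=34 s[j]='b': π[34]=2 (border 'bb')
j=35 s[j]='a': k: 2→1→0; π[35]=0 (border '')
j=36 s[j]='b': π[36]=1 (border 'b')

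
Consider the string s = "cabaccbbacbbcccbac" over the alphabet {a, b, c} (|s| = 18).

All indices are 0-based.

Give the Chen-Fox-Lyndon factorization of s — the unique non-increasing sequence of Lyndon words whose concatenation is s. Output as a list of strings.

emit factor 1: 'c' (i=0, period=1)
emit factor 2: 'abaccbbacbbcccbac' (i=1, period=17)

["c", "abaccbbacbbcccbac"]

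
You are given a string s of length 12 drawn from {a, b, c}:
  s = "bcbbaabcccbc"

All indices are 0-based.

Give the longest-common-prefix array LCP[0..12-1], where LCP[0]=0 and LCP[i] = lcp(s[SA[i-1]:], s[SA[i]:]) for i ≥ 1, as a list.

sorted suffixes:
  #0 SA[0]=4  'aabcccbc'
  #1 SA[1]=5  'abcccbc'
  #2 SA[2]=3  'baabcccbc'
  #3 SA[3]=2  'bbaabcccbc'
  #4 SA[4]=10  'bc'
  #5 SA[5]=0  'bcbbaabcccbc'
  #6 SA[6]=6  'bcccbc'
  #7 SA[7]=11  'c'
  #8 SA[8]=1  'cbbaabcccbc'
  #9 SA[9]=9  'cbc'
  #10 SA[10]=8  'ccbc'
  #11 SA[11]=7  'cccbc'

SA = [4, 5, 3, 2, 10, 0, 6, 11, 1, 9, 8, 7]
rank  pair      lcp
   1  s[4:],s[5:]  1  'a'
   2  s[5:],s[3:]  0  ''
   3  s[3:],s[2:]  1  'b'
   4  s[2:],s[10:]  1  'b'
   5  s[10:],s[0:]  2  'bc'
   6  s[0:],s[6:]  2  'bc'
   7  s[6:],s[11:]  0  ''
   8  s[11:],s[1:]  1  'c'
   9  s[1:],s[9:]  2  'cb'
  10  s[9:],s[8:]  1  'c'
  11  s[8:],s[7:]  2  'cc'

[0, 1, 0, 1, 1, 2, 2, 0, 1, 2, 1, 2]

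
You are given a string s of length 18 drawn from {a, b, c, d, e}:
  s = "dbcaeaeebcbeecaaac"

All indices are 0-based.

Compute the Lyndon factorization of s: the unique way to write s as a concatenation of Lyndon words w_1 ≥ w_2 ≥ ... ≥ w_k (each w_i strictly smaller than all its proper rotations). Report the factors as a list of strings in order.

["d", "bc", "aeaeebcbeec", "aaac"]

emit factor 1: 'd' (i=0, period=1)
emit factor 2: 'bc' (i=1, period=2)
emit factor 3: 'aeaeebcbeec' (i=3, period=11)
emit factor 4: 'aaac' (i=14, period=4)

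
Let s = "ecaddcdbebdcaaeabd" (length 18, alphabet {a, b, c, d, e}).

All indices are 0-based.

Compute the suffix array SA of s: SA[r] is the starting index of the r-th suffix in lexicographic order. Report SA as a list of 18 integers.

[12, 15, 2, 13, 16, 9, 7, 11, 1, 5, 17, 6, 10, 4, 3, 14, 8, 0]

sorted suffixes:
  #0 SA[0]=12  'aaeabd'
  #1 SA[1]=15  'abd'
  #2 SA[2]=2  'addcdbebdcaaeabd'
  #3 SA[3]=13  'aeabd'
  #4 SA[4]=16  'bd'
  #5 SA[5]=9  'bdcaaeabd'
  #6 SA[6]=7  'bebdcaaeabd'
  #7 SA[7]=11  'caaeabd'
  #8 SA[8]=1  'caddcdbebdcaaeabd'
  #9 SA[9]=5  'cdbebdcaaeabd'
  #10 SA[10]=17  'd'
  #11 SA[11]=6  'dbebdcaaeabd'
  #12 SA[12]=10  'dcaaeabd'
  #13 SA[13]=4  'dcdbebdcaaeabd'
  #14 SA[14]=3  'ddcdbebdcaaeabd'
  #15 SA[15]=14  'eabd'
  #16 SA[16]=8  'ebdcaaeabd'
  #17 SA[17]=0  'ecaddcdbebdcaaeabd'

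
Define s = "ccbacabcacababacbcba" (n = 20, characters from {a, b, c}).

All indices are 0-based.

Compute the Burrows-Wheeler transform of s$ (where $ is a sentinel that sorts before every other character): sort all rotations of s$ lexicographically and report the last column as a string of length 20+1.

abcbccbbcacaacaabbca$

rank  rotation               last
    0  $ccbacabcacababacbcba  a
    1  a$ccbacabcacababacbcb  b
    2  ababacbcba$ccbacabcac  c
    3  abacbcba$ccbacabcacab  b
    4  abcacababacbcba$ccbac  c
    5  acababacbcba$ccbacabc  c
    6  acabcacababacbcba$ccb  b
    7  acbcba$ccbacabcacabab  b
    8  ba$ccbacabcacababacbc  c
    9  babacbcba$ccbacabcaca  a
   10  bacabcacababacbcba$cc  c
   11  bacbcba$ccbacabcacaba  a
   12  bcacababacbcba$ccbaca  a
   13  bcba$ccbacabcacababac  c
   14  cababacbcba$ccbacabca  a
   15  cabcacababacbcba$ccba  a
   16  cacababacbcba$ccbacab  b
   17  cba$ccbacabcacababacb  b
   18  cbacabcacababacbcba$c  c
   19  cbcba$ccbacabcacababa  a
   20  ccbacabcacababacbcba$  $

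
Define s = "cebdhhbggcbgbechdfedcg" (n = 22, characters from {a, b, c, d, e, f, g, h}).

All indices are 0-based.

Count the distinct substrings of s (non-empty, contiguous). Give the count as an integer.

rank | idx | suffix
   0 |   2 | bdhhbggcbgbechdfedcg
   1 |  12 | bechdfedcg
   2 |  10 | bgbechdfedcg
   3 |   6 | bggcbgbechdfedcg
   4 |   9 | cbgbechdfedcg
   5 |   0 | cebdhhbggcbgbechdfedcg
   6 |  20 | cg
   7 |  14 | chdfedcg
   8 |  19 | dcg
   9 |  16 | dfedcg
  10 |   3 | dhhbggcbgbechdfedcg
  11 |   1 | ebdhhbggcbgbechdfedcg
  12 |  13 | echdfedcg
  13 |  18 | edcg
  14 |  17 | fedcg
  15 |  21 | g
  16 |  11 | gbechdfedcg
  17 |   8 | gcbgbechdfedcg
  18 |   7 | ggcbgbechdfedcg
  19 |   5 | hbggcbgbechdfedcg
  20 |  15 | hdfedcg
  21 |   4 | hhbggcbgbechdfedcg

SA = [2, 12, 10, 6, 9, 0, 20, 14, 19, 16, 3, 1, 13, 18, 17, 21, 11, 8, 7, 5, 15, 4]
rank  pair      lcp
   1  s[2:],s[12:]  1  'b'
   2  s[12:],s[10:]  1  'b'
   3  s[10:],s[6:]  2  'bg'
   4  s[6:],s[9:]  0  ''
   5  s[9:],s[0:]  1  'c'
   6  s[0:],s[20:]  1  'c'
   7  s[20:],s[14:]  1  'c'
   8  s[14:],s[19:]  0  ''
   9  s[19:],s[16:]  1  'd'
  10  s[16:],s[3:]  1  'd'
  11  s[3:],s[1:]  0  ''
  12  s[1:],s[13:]  1  'e'
  13  s[13:],s[18:]  1  'e'
  14  s[18:],s[17:]  0  ''
  15  s[17:],s[21:]  0  ''
  16  s[21:],s[11:]  1  'g'
  17  s[11:],s[8:]  1  'g'
  18  s[8:],s[7:]  1  'g'
  19  s[7:],s[5:]  0  ''
  20  s[5:],s[15:]  1  'h'
  21  s[15:],s[4:]  1  'h'

n(n+1)/2 = 22·23/2 = 253
Σ LCP = 0 + 1 + 1 + 2 + 0 + 1 + 1 + 1 + 0 + 1 + 1 + 0 + 1 + 1 + 0 + 0 + 1 + 1 + 1 + 0 + 1 + 1 = 16
distinct = 253 − 16 = 237

237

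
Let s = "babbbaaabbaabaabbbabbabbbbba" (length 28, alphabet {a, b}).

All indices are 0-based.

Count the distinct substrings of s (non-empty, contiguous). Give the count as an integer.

rank→(start, suffix):
  0 → (27, 'a')
  1 → (5, 'aaabbaabaabbbabbabbbbba')
  2 → (10, 'aabaabbbabbabbbbba')
  3 → (6, 'aabbaabaabbbabbabbbbba')
  4 → (13, 'aabbbabbabbbbba')
  5 → (11, 'abaabbbabbabbbbba')
  6 → (7, 'abbaabaabbbabbabbbbba')
  7 → (18, 'abbabbbbba')
  8 → (1, 'abbbaaabbaabaabbbabbabbbbba')
  9 → (14, 'abbbabbabbbbba')
  10 → (21, 'abbbbba')
  11 → (26, 'ba')
  12 → (4, 'baaabbaabaabbbabbabbbbba')
  13 → (9, 'baabaabbbabbabbbbba')
  14 → (12, 'baabbbabbabbbbba')
  15 → (17, 'babbabbbbba')
  16 → (0, 'babbbaaabbaabaabbbabbabbbbba')
  17 → (20, 'babbbbba')
  18 → (25, 'bba')
  19 → (3, 'bbaaabbaabaabbbabbabbbbba')
  20 → (8, 'bbaabaabbbabbabbbbba')
  21 → (16, 'bbabbabbbbba')
  22 → (19, 'bbabbbbba')
  23 → (24, 'bbba')
  24 → (2, 'bbbaaabbaabaabbbabbabbbbba')
  25 → (15, 'bbbabbabbbbba')
  26 → (23, 'bbbba')
  27 → (22, 'bbbbba')

SA = [27, 5, 10, 6, 13, 11, 7, 18, 1, 14, 21, 26, 4, 9, 12, 17, 0, 20, 25, 3, 8, 16, 19, 24, 2, 15, 23, 22]
rank  pair      lcp
   1  s[27:],s[5:]  1  'a'
   2  s[5:],s[10:]  2  'aa'
   3  s[10:],s[6:]  3  'aab'
   4  s[6:],s[13:]  4  'aabb'
   5  s[13:],s[11:]  1  'a'
   6  s[11:],s[7:]  2  'ab'
   7  s[7:],s[18:]  4  'abba'
   8  s[18:],s[1:]  3  'abb'
   9  s[1:],s[14:]  5  'abbba'
  10  s[14:],s[21:]  4  'abbb'
  11  s[21:],s[26:]  0  ''
  12  s[26:],s[4:]  2  'ba'
  13  s[4:],s[9:]  3  'baa'
  14  s[9:],s[12:]  4  'baab'
  15  s[12:],s[17:]  2  'ba'
  16  s[17:],s[0:]  4  'babb'
  17  s[0:],s[20:]  5  'babbb'
  18  s[20:],s[25:]  1  'b'
  19  s[25:],s[3:]  3  'bba'
  20  s[3:],s[8:]  4  'bbaa'
  21  s[8:],s[16:]  3  'bba'
  22  s[16:],s[19:]  5  'bbabb'
  23  s[19:],s[24:]  2  'bb'
  24  s[24:],s[2:]  4  'bbba'
  25  s[2:],s[15:]  4  'bbba'
  26  s[15:],s[23:]  3  'bbb'
  27  s[23:],s[22:]  4  'bbbb'

n(n+1)/2 = 28·29/2 = 406
Σ LCP = 0 + 1 + 2 + 3 + 4 + 1 + 2 + 4 + 3 + 5 + 4 + 0 + 2 + 3 + 4 + 2 + 4 + 5 + 1 + 3 + 4 + 3 + 5 + 2 + 4 + 4 + 3 + 4 = 82
distinct = 406 − 82 = 324

324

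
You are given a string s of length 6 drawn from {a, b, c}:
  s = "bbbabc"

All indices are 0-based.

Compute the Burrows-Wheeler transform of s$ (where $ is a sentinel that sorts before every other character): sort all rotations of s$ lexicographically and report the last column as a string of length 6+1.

cbbb$ab

rank  rotation last
    0  $bbbabc  c
    1  abc$bbb  b
    2  babc$bb  b
    3  bbabc$b  b
    4  bbbabc$  $
    5  bc$bbba  a
    6  c$bbbab  b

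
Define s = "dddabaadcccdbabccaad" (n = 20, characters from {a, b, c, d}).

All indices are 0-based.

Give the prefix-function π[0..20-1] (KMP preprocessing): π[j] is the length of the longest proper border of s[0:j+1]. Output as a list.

π[0] = 0
j=1 s[j]='d': π[1]=1 (border 'd')
j=2 s[j]='d': π[2]=2 (border 'dd')
j=3 s[j]='a': k: 2→1→0; π[3]=0 (border '')
j=4 s[j]='b': π[4]=0 (border '')
j=5 s[j]='a': π[5]=0 (border '')
j=6 s[j]='a': π[6]=0 (border '')
j=7 s[j]='d': π[7]=1 (border 'd')
j=8 s[j]='c': k: 1→0; π[8]=0 (border '')
j=9 s[j]='c': π[9]=0 (border '')
j=10 s[j]='c': π[10]=0 (border '')
j=11 s[j]='d': π[11]=1 (border 'd')
j=12 s[j]='b': k: 1→0; π[12]=0 (border '')
j=13 s[j]='a': π[13]=0 (border '')
j=14 s[j]='b': π[14]=0 (border '')
j=15 s[j]='c': π[15]=0 (border '')
j=16 s[j]='c': π[16]=0 (border '')
j=17 s[j]='a': π[17]=0 (border '')
j=18 s[j]='a': π[18]=0 (border '')
j=19 s[j]='d': π[19]=1 (border 'd')

[0, 1, 2, 0, 0, 0, 0, 1, 0, 0, 0, 1, 0, 0, 0, 0, 0, 0, 0, 1]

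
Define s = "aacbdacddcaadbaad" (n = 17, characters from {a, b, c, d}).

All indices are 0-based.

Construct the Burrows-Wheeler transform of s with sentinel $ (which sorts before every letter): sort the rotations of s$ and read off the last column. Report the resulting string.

d$bcadaadcdaaabadc

rank  rotation            last
    0  $aacbdacddcaadbaad  d
    1  aacbdacddcaadbaad$  $
    2  aad$aacbdacddcaadb  b
    3  aadbaad$aacbdacddc  c
    4  acbdacddcaadbaad$a  a
    5  acddcaadbaad$aacbd  d
    6  ad$aacbdacddcaadba  a
    7  adbaad$aacbdacddca  a
    8  baad$aacbdacddcaad  d
    9  bdacddcaadbaad$aac  c
   10  caadbaad$aacbdacdd  d
   11  cbdacddcaadbaad$aa  a
   12  cddcaadbaad$aacbda  a
   13  d$aacbdacddcaadbaa  a
   14  dacddcaadbaad$aacb  b
   15  dbaad$aacbdacddcaa  a
   16  dcaadbaad$aacbdacd  d
   17  ddcaadbaad$aacbdac  c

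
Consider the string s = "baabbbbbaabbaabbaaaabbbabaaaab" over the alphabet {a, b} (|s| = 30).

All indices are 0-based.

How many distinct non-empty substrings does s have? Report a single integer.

rank | idx | suffix
   0 |  25 | aaaab
   1 |  16 | aaaabbbabaaaab
   2 |  26 | aaab
   3 |  17 | aaabbbabaaaab
   4 |  27 | aab
   5 |  12 | aabbaaaabbbabaaaab
   6 |   8 | aabbaabbaaaabbbabaaaab
   7 |  18 | aabbbabaaaab
   8 |   1 | aabbbbbaabbaabbaaaabbbabaaaab
   9 |  28 | ab
  10 |  23 | abaaaab
  11 |  13 | abbaaaabbbabaaaab
  12 |   9 | abbaabbaaaabbbabaaaab
  13 |  19 | abbbabaaaab
  14 |   2 | abbbbbaabbaabbaaaabbbabaaaab
  15 |  29 | b
  16 |  24 | baaaab
  17 |  15 | baaaabbbabaaaab
  18 |  11 | baabbaaaabbbabaaaab
  19 |   7 | baabbaabbaaaabbbabaaaab
  20 |   0 | baabbbbbaabbaabbaaaabbbabaaaab
  21 |  22 | babaaaab
  22 |  14 | bbaaaabbbabaaaab
  23 |  10 | bbaabbaaaabbbabaaaab
  24 |   6 | bbaabbaabbaaaabbbabaaaab
  25 |  21 | bbabaaaab
  26 |   5 | bbbaabbaabbaaaabbbabaaaab
  27 |  20 | bbbabaaaab
  28 |   4 | bbbbaabbaabbaaaabbbabaaaab
  29 |   3 | bbbbbaabbaabbaaaabbbabaaaab

SA = [25, 16, 26, 17, 27, 12, 8, 18, 1, 28, 23, 13, 9, 19, 2, 29, 24, 15, 11, 7, 0, 22, 14, 10, 6, 21, 5, 20, 4, 3]
rank  pair      lcp
   1  s[25:],s[16:]  5  'aaaab'
   2  s[16:],s[26:]  3  'aaa'
   3  s[26:],s[17:]  4  'aaab'
   4  s[17:],s[27:]  2  'aa'
   5  s[27:],s[12:]  3  'aab'
   6  s[12:],s[8:]  6  'aabbaa'
   7  s[8:],s[18:]  4  'aabb'
   8  s[18:],s[1:]  5  'aabbb'
   9  s[1:],s[28:]  1  'a'
  10  s[28:],s[23:]  2  'ab'
  11  s[23:],s[13:]  2  'ab'
  12  s[13:],s[9:]  5  'abbaa'
  13  s[9:],s[19:]  3  'abb'
  14  s[19:],s[2:]  4  'abbb'
  15  s[2:],s[29:]  0  ''
  16  s[29:],s[24:]  1  'b'
  17  s[24:],s[15:]  6  'baaaab'
  18  s[15:],s[11:]  3  'baa'
  19  s[11:],s[7:]  7  'baabbaa'
  20  s[7:],s[0:]  5  'baabb'
  21  s[0:],s[22:]  2  'ba'
  22  s[22:],s[14:]  1  'b'
  23  s[14:],s[10:]  4  'bbaa'
  24  s[10:],s[6:]  8  'bbaabbaa'
  25  s[6:],s[21:]  3  'bba'
  26  s[21:],s[5:]  2  'bb'
  27  s[5:],s[20:]  4  'bbba'
  28  s[20:],s[4:]  3  'bbb'
  29  s[4:],s[3:]  4  'bbbb'

n(n+1)/2 = 30·31/2 = 465
Σ LCP = 0 + 5 + 3 + 4 + 2 + 3 + 6 + 4 + 5 + 1 + 2 + 2 + 5 + 3 + 4 + 0 + 1 + 6 + 3 + 7 + 5 + 2 + 1 + 4 + 8 + 3 + 2 + 4 + 3 + 4 = 102
distinct = 465 − 102 = 363

363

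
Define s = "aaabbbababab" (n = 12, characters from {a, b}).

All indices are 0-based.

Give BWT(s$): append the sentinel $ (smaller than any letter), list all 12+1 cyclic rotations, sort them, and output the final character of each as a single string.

rank  rotation       last
    0  $aaabbbababab  b
    1  aaabbbababab$  $
    2  aabbbababab$a  a
    3  ab$aaabbbabab  b
    4  abab$aaabbbab  b
    5  ababab$aaabbb  b
    6  abbbababab$aa  a
    7  b$aaabbbababa  a
    8  bab$aaabbbaba  a
    9  babab$aaabbba  a
   10  bababab$aaabb  b
   11  bbababab$aaab  b
   12  bbbababab$aaa  a

b$abbbaaaabba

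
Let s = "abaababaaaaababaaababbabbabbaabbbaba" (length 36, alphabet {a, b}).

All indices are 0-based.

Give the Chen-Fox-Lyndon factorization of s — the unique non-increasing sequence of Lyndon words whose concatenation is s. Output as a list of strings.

emit factor 1: 'ab' (i=0, period=2)
emit factor 2: 'aabab' (i=2, period=5)
emit factor 3: 'aaaaababaaababbabbabbaabbbab' (i=7, period=28)
emit factor 4: 'a' (i=35, period=1)

["ab", "aabab", "aaaaababaaababbabbabbaabbbab", "a"]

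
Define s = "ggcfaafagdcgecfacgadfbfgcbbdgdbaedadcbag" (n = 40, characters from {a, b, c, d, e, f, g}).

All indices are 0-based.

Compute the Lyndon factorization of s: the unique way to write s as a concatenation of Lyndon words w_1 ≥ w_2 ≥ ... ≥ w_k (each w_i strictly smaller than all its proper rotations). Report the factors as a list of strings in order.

["g", "g", "cf", "aafagdcgecfacgadfbfgcbbdgdbaedadcbag"]

emit factor 1: 'g' (i=0, period=1)
emit factor 2: 'g' (i=1, period=1)
emit factor 3: 'cf' (i=2, period=2)
emit factor 4: 'aafagdcgecfacgadfbfgcbbdgdbaedadcbag' (i=4, period=36)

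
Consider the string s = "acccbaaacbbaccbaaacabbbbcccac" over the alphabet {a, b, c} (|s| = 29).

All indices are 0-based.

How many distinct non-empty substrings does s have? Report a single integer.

rank→(start, suffix):
  0 → (15, 'aaacabbbbcccac')
  1 → (5, 'aaacbbaccbaaacabbbbcccac')
  2 → (16, 'aacabbbbcccac')
  3 → (6, 'aacbbaccbaaacabbbbcccac')
  4 → (19, 'abbbbcccac')
  5 → (27, 'ac')
  6 → (17, 'acabbbbcccac')
  7 → (7, 'acbbaccbaaacabbbbcccac')
  8 → (11, 'accbaaacabbbbcccac')
  9 → (0, 'acccbaaacbbaccbaaacabbbbcccac')
  10 → (14, 'baaacabbbbcccac')
  11 → (4, 'baaacbbaccbaaacabbbbcccac')
  12 → (10, 'baccbaaacabbbbcccac')
  13 → (9, 'bbaccbaaacabbbbcccac')
  14 → (20, 'bbbbcccac')
  15 → (21, 'bbbcccac')
  16 → (22, 'bbcccac')
  17 → (23, 'bcccac')
  18 → (28, 'c')
  19 → (18, 'cabbbbcccac')
  20 → (26, 'cac')
  21 → (13, 'cbaaacabbbbcccac')
  22 → (3, 'cbaaacbbaccbaaacabbbbcccac')
  23 → (8, 'cbbaccbaaacabbbbcccac')
  24 → (25, 'ccac')
  25 → (12, 'ccbaaacabbbbcccac')
  26 → (2, 'ccbaaacbbaccbaaacabbbbcccac')
  27 → (24, 'cccac')
  28 → (1, 'cccbaaacbbaccbaaacabbbbcccac')

SA = [15, 5, 16, 6, 19, 27, 17, 7, 11, 0, 14, 4, 10, 9, 20, 21, 22, 23, 28, 18, 26, 13, 3, 8, 25, 12, 2, 24, 1]
i: (SA[i-1],SA[i]) lcp shared
  1: (15,5) 4 'aaac'
  2: (5,16) 2 'aa'
  3: (16,6) 3 'aac'
  4: (6,19) 1 'a'
  5: (19,27) 1 'a'
  6: (27,17) 2 'ac'
  7: (17,7) 2 'ac'
  8: (7,11) 2 'ac'
  9: (11,0) 3 'acc'
  10: (0,14) 0 ''
  11: (14,4) 5 'baaac'
  12: (4,10) 2 'ba'
  13: (10,9) 1 'b'
  14: (9,20) 2 'bb'
  15: (20,21) 3 'bbb'
  16: (21,22) 2 'bb'
  17: (22,23) 1 'b'
  18: (23,28) 0 ''
  19: (28,18) 1 'c'
  20: (18,26) 2 'ca'
  21: (26,13) 1 'c'
  22: (13,3) 6 'cbaaac'
  23: (3,8) 2 'cb'
  24: (8,25) 1 'c'
  25: (25,12) 2 'cc'
  26: (12,2) 7 'ccbaaac'
  27: (2,24) 2 'cc'
  28: (24,1) 3 'ccc'

n(n+1)/2 = 29·30/2 = 435
Σ LCP = 0 + 4 + 2 + 3 + 1 + 1 + 2 + 2 + 2 + 3 + 0 + 5 + 2 + 1 + 2 + 3 + 2 + 1 + 0 + 1 + 2 + 1 + 6 + 2 + 1 + 2 + 7 + 2 + 3 = 63
distinct = 435 − 63 = 372

372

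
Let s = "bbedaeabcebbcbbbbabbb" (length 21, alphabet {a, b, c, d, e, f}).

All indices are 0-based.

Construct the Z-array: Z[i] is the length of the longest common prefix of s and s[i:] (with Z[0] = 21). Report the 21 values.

Z[0]=21
i=1: fresh scan; Z[1]=1 scan→box=[1,2)
i=2: fresh scan; Z[2]=0
i=3: fresh scan; Z[3]=0
i=4: fresh scan; Z[4]=0
i=5: fresh scan; Z[5]=0
i=6: fresh scan; Z[6]=0
i=7: fresh scan; Z[7]=1 scan→box=[7,8)
i=8: fresh scan; Z[8]=0
i=9: fresh scan; Z[9]=0
i=10: fresh scan; Z[10]=2 scan→box=[10,12)
i=11: min(r-i=1, Z[1]=1)=1; Z[11]=1
i=12: fresh scan; Z[12]=0
i=13: fresh scan; Z[13]=2 scan→box=[13,15)
i=14: min(r-i=1, Z[1]=1)=1; Z[14]=2 scan→box=[14,16)
i=15: min(r-i=1, Z[1]=1)=1; Z[15]=2 scan→box=[15,17)
i=16: min(r-i=1, Z[1]=1)=1; Z[16]=1
i=17: fresh scan; Z[17]=0
i=18: fresh scan; Z[18]=2 scan→box=[18,20)
i=19: min(r-i=1, Z[1]=1)=1; Z[19]=2 scan→box=[19,21)
i=20: min(r-i=1, Z[1]=1)=1; Z[20]=1

[21, 1, 0, 0, 0, 0, 0, 1, 0, 0, 2, 1, 0, 2, 2, 2, 1, 0, 2, 2, 1]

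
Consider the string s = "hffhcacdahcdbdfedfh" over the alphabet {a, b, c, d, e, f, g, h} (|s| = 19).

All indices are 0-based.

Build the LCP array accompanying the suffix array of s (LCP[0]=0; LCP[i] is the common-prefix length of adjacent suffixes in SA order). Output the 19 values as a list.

[0, 1, 0, 0, 1, 2, 0, 1, 1, 2, 0, 0, 1, 1, 2, 0, 1, 2, 1]

sorted suffixes:
  #0 SA[0]=5  'acdahcdbdfedfh'
  #1 SA[1]=8  'ahcdbdfedfh'
  #2 SA[2]=12  'bdfedfh'
  #3 SA[3]=4  'cacdahcdbdfedfh'
  #4 SA[4]=6  'cdahcdbdfedfh'
  #5 SA[5]=10  'cdbdfedfh'
  #6 SA[6]=7  'dahcdbdfedfh'
  #7 SA[7]=11  'dbdfedfh'
  #8 SA[8]=13  'dfedfh'
  #9 SA[9]=16  'dfh'
  #10 SA[10]=15  'edfh'
  #11 SA[11]=14  'fedfh'
  #12 SA[12]=1  'ffhcacdahcdbdfedfh'
  #13 SA[13]=17  'fh'
  #14 SA[14]=2  'fhcacdahcdbdfedfh'
  #15 SA[15]=18  'h'
  #16 SA[16]=3  'hcacdahcdbdfedfh'
  #17 SA[17]=9  'hcdbdfedfh'
  #18 SA[18]=0  'hffhcacdahcdbdfedfh'

SA = [5, 8, 12, 4, 6, 10, 7, 11, 13, 16, 15, 14, 1, 17, 2, 18, 3, 9, 0]
i: (SA[i-1],SA[i]) lcp shared
  1: (5,8) 1 'a'
  2: (8,12) 0 ''
  3: (12,4) 0 ''
  4: (4,6) 1 'c'
  5: (6,10) 2 'cd'
  6: (10,7) 0 ''
  7: (7,11) 1 'd'
  8: (11,13) 1 'd'
  9: (13,16) 2 'df'
  10: (16,15) 0 ''
  11: (15,14) 0 ''
  12: (14,1) 1 'f'
  13: (1,17) 1 'f'
  14: (17,2) 2 'fh'
  15: (2,18) 0 ''
  16: (18,3) 1 'h'
  17: (3,9) 2 'hc'
  18: (9,0) 1 'h'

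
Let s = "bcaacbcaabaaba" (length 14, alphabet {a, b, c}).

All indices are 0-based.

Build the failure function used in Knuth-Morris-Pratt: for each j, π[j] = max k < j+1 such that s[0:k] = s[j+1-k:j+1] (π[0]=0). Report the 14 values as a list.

[0, 0, 0, 0, 0, 1, 2, 3, 4, 1, 0, 0, 1, 0]

π[0] = 0
j=1 s[j]='c': π[1]=0 (border '')
j=2 s[j]='a': π[2]=0 (border '')
j=3 s[j]='a': π[3]=0 (border '')
j=4 s[j]='c': π[4]=0 (border '')
j=5 s[j]='b': π[5]=1 (border 'b')
j=6 s[j]='c': π[6]=2 (border 'bc')
j=7 s[j]='a': π[7]=3 (border 'bca')
j=8 s[j]='a': π[8]=4 (border 'bcaa')
j=9 s[j]='b': k: 4→0; π[9]=1 (border 'b')
j=10 s[j]='a': k: 1→0; π[10]=0 (border '')
j=11 s[j]='a': π[11]=0 (border '')
j=12 s[j]='b': π[12]=1 (border 'b')
j=13 s[j]='a': k: 1→0; π[13]=0 (border '')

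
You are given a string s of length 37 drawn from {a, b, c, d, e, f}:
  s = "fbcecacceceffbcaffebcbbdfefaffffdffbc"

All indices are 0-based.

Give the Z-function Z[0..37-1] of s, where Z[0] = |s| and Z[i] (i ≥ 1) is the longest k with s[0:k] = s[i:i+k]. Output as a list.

[37, 0, 0, 0, 0, 0, 0, 0, 0, 0, 0, 1, 3, 0, 0, 0, 1, 1, 0, 0, 0, 0, 0, 0, 1, 0, 1, 0, 1, 1, 1, 1, 0, 1, 3, 0, 0]

Z[0]=37
i=1: i≥r, start 0; Z[1]=0
i=2: i≥r, start 0; Z[2]=0
i=3: i≥r, start 0; Z[3]=0
i=4: i≥r, start 0; Z[4]=0
i=5: i≥r, start 0; Z[5]=0
i=6: i≥r, start 0; Z[6]=0
i=7: i≥r, start 0; Z[7]=0
i=8: i≥r, start 0; Z[8]=0
i=9: i≥r, start 0; Z[9]=0
i=10: i≥r, start 0; Z[10]=0
i=11: i≥r, start 0; Z[11]=1 extend→box=[11,12)
i=12: i≥r, start 0; Z[12]=3 extend→box=[12,15)
i=13: min(r-i=2, Z[1]=0)=0; Z[13]=0
i=14: min(r-i=1, Z[2]=0)=0; Z[14]=0
i=15: i≥r, start 0; Z[15]=0
i=16: i≥r, start 0; Z[16]=1 extend→box=[16,17)
i=17: i≥r, start 0; Z[17]=1 extend→box=[17,18)
i=18: i≥r, start 0; Z[18]=0
i=19: i≥r, start 0; Z[19]=0
i=20: i≥r, start 0; Z[20]=0
i=21: i≥r, start 0; Z[21]=0
i=22: i≥r, start 0; Z[22]=0
i=23: i≥r, start 0; Z[23]=0
i=24: i≥r, start 0; Z[24]=1 extend→box=[24,25)
i=25: i≥r, start 0; Z[25]=0
i=26: i≥r, start 0; Z[26]=1 extend→box=[26,27)
i=27: i≥r, start 0; Z[27]=0
i=28: i≥r, start 0; Z[28]=1 extend→box=[28,29)
i=29: i≥r, start 0; Z[29]=1 extend→box=[29,30)
i=30: i≥r, start 0; Z[30]=1 extend→box=[30,31)
i=31: i≥r, start 0; Z[31]=1 extend→box=[31,32)
i=32: i≥r, start 0; Z[32]=0
i=33: i≥r, start 0; Z[33]=1 extend→box=[33,34)
i=34: i≥r, start 0; Z[34]=3 extend→box=[34,37)
i=35: min(r-i=2, Z[1]=0)=0; Z[35]=0
i=36: min(r-i=1, Z[2]=0)=0; Z[36]=0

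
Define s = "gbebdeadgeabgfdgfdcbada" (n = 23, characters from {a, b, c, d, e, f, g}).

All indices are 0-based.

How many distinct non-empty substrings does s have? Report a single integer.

254

sorted suffixes:
  #0 SA[0]=22  'a'
  #1 SA[1]=10  'abgfdgfdcbada'
  #2 SA[2]=20  'ada'
  #3 SA[3]=6  'adgeabgfdgfdcbada'
  #4 SA[4]=19  'bada'
  #5 SA[5]=3  'bdeadgeabgfdgfdcbada'
  #6 SA[6]=1  'bebdeadgeabgfdgfdcbada'
  #7 SA[7]=11  'bgfdgfdcbada'
  #8 SA[8]=18  'cbada'
  #9 SA[9]=21  'da'
  #10 SA[10]=17  'dcbada'
  #11 SA[11]=4  'deadgeabgfdgfdcbada'
  #12 SA[12]=7  'dgeabgfdgfdcbada'
  #13 SA[13]=14  'dgfdcbada'
  #14 SA[14]=9  'eabgfdgfdcbada'
  #15 SA[15]=5  'eadgeabgfdgfdcbada'
  #16 SA[16]=2  'ebdeadgeabgfdgfdcbada'
  #17 SA[17]=16  'fdcbada'
  #18 SA[18]=13  'fdgfdcbada'
  #19 SA[19]=0  'gbebdeadgeabgfdgfdcbada'
  #20 SA[20]=8  'geabgfdgfdcbada'
  #21 SA[21]=15  'gfdcbada'
  #22 SA[22]=12  'gfdgfdcbada'

SA = [22, 10, 20, 6, 19, 3, 1, 11, 18, 21, 17, 4, 7, 14, 9, 5, 2, 16, 13, 0, 8, 15, 12]
[i] adj suffixes → lcp
  [1] 22/10 → 1 ('a')
  [2] 10/20 → 1 ('a')
  [3] 20/6 → 2 ('ad')
  [4] 6/19 → 0 ('')
  [5] 19/3 → 1 ('b')
  [6] 3/1 → 1 ('b')
  [7] 1/11 → 1 ('b')
  [8] 11/18 → 0 ('')
  [9] 18/21 → 0 ('')
  [10] 21/17 → 1 ('d')
  [11] 17/4 → 1 ('d')
  [12] 4/7 → 1 ('d')
  [13] 7/14 → 2 ('dg')
  [14] 14/9 → 0 ('')
  [15] 9/5 → 2 ('ea')
  [16] 5/2 → 1 ('e')
  [17] 2/16 → 0 ('')
  [18] 16/13 → 2 ('fd')
  [19] 13/0 → 0 ('')
  [20] 0/8 → 1 ('g')
  [21] 8/15 → 1 ('g')
  [22] 15/12 → 3 ('gfd')

n(n+1)/2 = 23·24/2 = 276
Σ LCP = 0 + 1 + 1 + 2 + 0 + 1 + 1 + 1 + 0 + 0 + 1 + 1 + 1 + 2 + 0 + 2 + 1 + 0 + 2 + 0 + 1 + 1 + 3 = 22
distinct = 276 − 22 = 254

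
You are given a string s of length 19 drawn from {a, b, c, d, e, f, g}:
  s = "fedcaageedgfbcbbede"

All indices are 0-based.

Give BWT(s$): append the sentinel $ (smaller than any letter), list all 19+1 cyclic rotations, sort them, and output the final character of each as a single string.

rank  rotation              last
    0  $fedcaageedgfbcbbede  e
    1  aageedgfbcbbede$fedc  c
    2  ageedgfbcbbede$fedca  a
    3  bbede$fedcaageedgfbc  c
    4  bcbbede$fedcaageedgf  f
    5  bede$fedcaageedgfbcb  b
    6  caageedgfbcbbede$fed  d
    7  cbbede$fedcaageedgfb  b
    8  dcaageedgfbcbbede$fe  e
    9  de$fedcaageedgfbcbbe  e
   10  dgfbcbbede$fedcaagee  e
   11  e$fedcaageedgfbcbbed  d
   12  edcaageedgfbcbbede$f  f
   13  ede$fedcaageedgfbcbb  b
   14  edgfbcbbede$fedcaage  e
   15  eedgfbcbbede$fedcaag  g
   16  fbcbbede$fedcaageedg  g
   17  fedcaageedgfbcbbede$  $
   18  geedgfbcbbede$fedcaa  a
   19  gfbcbbede$fedcaageed  d

ecacfbdbeeedfbegg$ad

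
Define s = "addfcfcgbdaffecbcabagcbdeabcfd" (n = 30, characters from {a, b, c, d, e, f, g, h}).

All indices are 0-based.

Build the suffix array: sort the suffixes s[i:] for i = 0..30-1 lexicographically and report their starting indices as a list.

[17, 25, 0, 10, 19, 18, 15, 26, 8, 22, 16, 14, 21, 4, 27, 6, 29, 9, 1, 23, 2, 24, 13, 3, 5, 28, 12, 11, 7, 20]

rank | idx | suffix
   0 |  17 | abagcbdeabcfd
   1 |  25 | abcfd
   2 |   0 | addfcfcgbdaffecbcabagcbdeabcfd
   3 |  10 | affecbcabagcbdeabcfd
   4 |  19 | agcbdeabcfd
   5 |  18 | bagcbdeabcfd
   6 |  15 | bcabagcbdeabcfd
   7 |  26 | bcfd
   8 |   8 | bdaffecbcabagcbdeabcfd
   9 |  22 | bdeabcfd
  10 |  16 | cabagcbdeabcfd
  11 |  14 | cbcabagcbdeabcfd
  12 |  21 | cbdeabcfd
  13 |   4 | cfcgbdaffecbcabagcbdeabcfd
  14 |  27 | cfd
  15 |   6 | cgbdaffecbcabagcbdeabcfd
  16 |  29 | d
  17 |   9 | daffecbcabagcbdeabcfd
  18 |   1 | ddfcfcgbdaffecbcabagcbdeabcfd
  19 |  23 | deabcfd
  20 |   2 | dfcfcgbdaffecbcabagcbdeabcfd
  21 |  24 | eabcfd
  22 |  13 | ecbcabagcbdeabcfd
  23 |   3 | fcfcgbdaffecbcabagcbdeabcfd
  24 |   5 | fcgbdaffecbcabagcbdeabcfd
  25 |  28 | fd
  26 |  12 | fecbcabagcbdeabcfd
  27 |  11 | ffecbcabagcbdeabcfd
  28 |   7 | gbdaffecbcabagcbdeabcfd
  29 |  20 | gcbdeabcfd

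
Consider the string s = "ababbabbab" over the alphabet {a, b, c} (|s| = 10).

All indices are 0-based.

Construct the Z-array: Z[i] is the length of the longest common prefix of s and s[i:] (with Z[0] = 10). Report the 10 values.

Z[0]=10
i=1: i≥r, start 0; Z[1]=0
i=2: i≥r, start 0; Z[2]=2 grow→box=[2,4)
i=3: min(r-i=1, Z[1]=0)=0; Z[3]=0
i=4: i≥r, start 0; Z[4]=0
i=5: i≥r, start 0; Z[5]=2 grow→box=[5,7)
i=6: min(r-i=1, Z[1]=0)=0; Z[6]=0
i=7: i≥r, start 0; Z[7]=0
i=8: i≥r, start 0; Z[8]=2 grow→box=[8,10)
i=9: min(r-i=1, Z[1]=0)=0; Z[9]=0

[10, 0, 2, 0, 0, 2, 0, 0, 2, 0]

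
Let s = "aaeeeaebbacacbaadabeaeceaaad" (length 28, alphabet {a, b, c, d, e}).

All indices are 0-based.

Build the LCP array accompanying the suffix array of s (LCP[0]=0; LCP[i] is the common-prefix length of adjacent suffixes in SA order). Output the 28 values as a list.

rank→(start, suffix):
  0 → (24, 'aaad')
  1 → (25, 'aad')
  2 → (14, 'aadabeaeceaaad')
  3 → (0, 'aaeeeaebbacacbaadabeaeceaaad')
  4 → (17, 'abeaeceaaad')
  5 → (9, 'acacbaadabeaeceaaad')
  6 → (11, 'acbaadabeaeceaaad')
  7 → (26, 'ad')
  8 → (15, 'adabeaeceaaad')
  9 → (5, 'aebbacacbaadabeaeceaaad')
  10 → (20, 'aeceaaad')
  11 → (1, 'aeeeaebbacacbaadabeaeceaaad')
  12 → (13, 'baadabeaeceaaad')
  13 → (8, 'bacacbaadabeaeceaaad')
  14 → (7, 'bbacacbaadabeaeceaaad')
  15 → (18, 'beaeceaaad')
  16 → (10, 'cacbaadabeaeceaaad')
  17 → (12, 'cbaadabeaeceaaad')
  18 → (22, 'ceaaad')
  19 → (27, 'd')
  20 → (16, 'dabeaeceaaad')
  21 → (23, 'eaaad')
  22 → (4, 'eaebbacacbaadabeaeceaaad')
  23 → (19, 'eaeceaaad')
  24 → (6, 'ebbacacbaadabeaeceaaad')
  25 → (21, 'eceaaad')
  26 → (3, 'eeaebbacacbaadabeaeceaaad')
  27 → (2, 'eeeaebbacacbaadabeaeceaaad')

SA = [24, 25, 14, 0, 17, 9, 11, 26, 15, 5, 20, 1, 13, 8, 7, 18, 10, 12, 22, 27, 16, 23, 4, 19, 6, 21, 3, 2]
[i] adj suffixes → lcp
  [1] 24/25 → 2 ('aa')
  [2] 25/14 → 3 ('aad')
  [3] 14/0 → 2 ('aa')
  [4] 0/17 → 1 ('a')
  [5] 17/9 → 1 ('a')
  [6] 9/11 → 2 ('ac')
  [7] 11/26 → 1 ('a')
  [8] 26/15 → 2 ('ad')
  [9] 15/5 → 1 ('a')
  [10] 5/20 → 2 ('ae')
  [11] 20/1 → 2 ('ae')
  [12] 1/13 → 0 ('')
  [13] 13/8 → 2 ('ba')
  [14] 8/7 → 1 ('b')
  [15] 7/18 → 1 ('b')
  [16] 18/10 → 0 ('')
  [17] 10/12 → 1 ('c')
  [18] 12/22 → 1 ('c')
  [19] 22/27 → 0 ('')
  [20] 27/16 → 1 ('d')
  [21] 16/23 → 0 ('')
  [22] 23/4 → 2 ('ea')
  [23] 4/19 → 3 ('eae')
  [24] 19/6 → 1 ('e')
  [25] 6/21 → 1 ('e')
  [26] 21/3 → 1 ('e')
  [27] 3/2 → 2 ('ee')

[0, 2, 3, 2, 1, 1, 2, 1, 2, 1, 2, 2, 0, 2, 1, 1, 0, 1, 1, 0, 1, 0, 2, 3, 1, 1, 1, 2]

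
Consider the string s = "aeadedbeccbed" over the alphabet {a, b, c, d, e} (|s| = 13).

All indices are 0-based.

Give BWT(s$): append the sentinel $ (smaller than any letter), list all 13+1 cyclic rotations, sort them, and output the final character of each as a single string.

rank  rotation        last
    0  $aeadedbeccbed  d
    1  adedbeccbed$ae  e
    2  aeadedbeccbed$  $
    3  beccbed$aeaded  d
    4  bed$aeadedbecc  c
    5  cbed$aeadedbec  c
    6  ccbed$aeadedbe  e
    7  d$aeadedbeccbe  e
    8  dbeccbed$aeade  e
    9  dedbeccbed$aea  a
   10  eadedbeccbed$a  a
   11  eccbed$aeadedb  b
   12  ed$aeadedbeccb  b
   13  edbeccbed$aead  d

de$dcceeeaabbd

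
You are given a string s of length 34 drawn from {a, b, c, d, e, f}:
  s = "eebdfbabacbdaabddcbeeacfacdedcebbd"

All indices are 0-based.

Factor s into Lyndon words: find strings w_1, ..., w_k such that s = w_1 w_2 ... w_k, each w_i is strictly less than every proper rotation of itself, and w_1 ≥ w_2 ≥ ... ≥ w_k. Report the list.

["e", "e", "bdf", "b", "abacbd", "aabddcbeeacfacdedcebbd"]

emit factor 1: 'e' (i=0, period=1)
emit factor 2: 'e' (i=1, period=1)
emit factor 3: 'bdf' (i=2, period=3)
emit factor 4: 'b' (i=5, period=1)
emit factor 5: 'abacbd' (i=6, period=6)
emit factor 6: 'aabddcbeeacfacdedcebbd' (i=12, period=22)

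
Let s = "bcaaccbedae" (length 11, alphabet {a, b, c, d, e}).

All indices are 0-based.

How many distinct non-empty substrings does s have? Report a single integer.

60

rank→(start, suffix):
  0 → (2, 'aaccbedae')
  1 → (3, 'accbedae')
  2 → (9, 'ae')
  3 → (0, 'bcaaccbedae')
  4 → (6, 'bedae')
  5 → (1, 'caaccbedae')
  6 → (5, 'cbedae')
  7 → (4, 'ccbedae')
  8 → (8, 'dae')
  9 → (10, 'e')
  10 → (7, 'edae')

SA = [2, 3, 9, 0, 6, 1, 5, 4, 8, 10, 7]
rank  pair      lcp
   1  s[2:],s[3:]  1  'a'
   2  s[3:],s[9:]  1  'a'
   3  s[9:],s[0:]  0  ''
   4  s[0:],s[6:]  1  'b'
   5  s[6:],s[1:]  0  ''
   6  s[1:],s[5:]  1  'c'
   7  s[5:],s[4:]  1  'c'
   8  s[4:],s[8:]  0  ''
   9  s[8:],s[10:]  0  ''
  10  s[10:],s[7:]  1  'e'

n(n+1)/2 = 11·12/2 = 66
Σ LCP = 0 + 1 + 1 + 0 + 1 + 0 + 1 + 1 + 0 + 0 + 1 = 6
distinct = 66 − 6 = 60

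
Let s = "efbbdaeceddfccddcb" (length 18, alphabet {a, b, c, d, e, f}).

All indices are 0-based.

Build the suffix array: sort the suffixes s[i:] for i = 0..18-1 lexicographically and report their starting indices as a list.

[5, 17, 2, 3, 16, 12, 13, 7, 4, 15, 14, 9, 10, 6, 8, 0, 1, 11]

rank | idx | suffix
   0 |   5 | aeceddfccddcb
   1 |  17 | b
   2 |   2 | bbdaeceddfccddcb
   3 |   3 | bdaeceddfccddcb
   4 |  16 | cb
   5 |  12 | ccddcb
   6 |  13 | cddcb
   7 |   7 | ceddfccddcb
   8 |   4 | daeceddfccddcb
   9 |  15 | dcb
  10 |  14 | ddcb
  11 |   9 | ddfccddcb
  12 |  10 | dfccddcb
  13 |   6 | eceddfccddcb
  14 |   8 | eddfccddcb
  15 |   0 | efbbdaeceddfccddcb
  16 |   1 | fbbdaeceddfccddcb
  17 |  11 | fccddcb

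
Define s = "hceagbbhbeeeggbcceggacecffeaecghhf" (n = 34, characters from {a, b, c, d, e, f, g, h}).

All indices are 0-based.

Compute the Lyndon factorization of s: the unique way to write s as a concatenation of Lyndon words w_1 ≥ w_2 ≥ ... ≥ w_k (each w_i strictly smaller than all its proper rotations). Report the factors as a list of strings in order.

emit factor 1: 'h' (i=0, period=1)
emit factor 2: 'ce' (i=1, period=2)
emit factor 3: 'agbbhbeeeggbccegg' (i=3, period=17)
emit factor 4: 'acecffeaecghhf' (i=20, period=14)

["h", "ce", "agbbhbeeeggbccegg", "acecffeaecghhf"]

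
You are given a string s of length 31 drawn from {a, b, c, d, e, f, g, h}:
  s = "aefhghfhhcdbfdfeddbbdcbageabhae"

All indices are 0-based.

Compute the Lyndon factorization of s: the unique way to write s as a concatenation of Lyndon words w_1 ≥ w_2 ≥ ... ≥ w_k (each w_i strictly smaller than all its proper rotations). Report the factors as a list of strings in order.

emit factor 1: 'aefhghfhhcdbfdfeddbbdcbage' (i=0, period=26)
emit factor 2: 'abhae' (i=26, period=5)

["aefhghfhhcdbfdfeddbbdcbage", "abhae"]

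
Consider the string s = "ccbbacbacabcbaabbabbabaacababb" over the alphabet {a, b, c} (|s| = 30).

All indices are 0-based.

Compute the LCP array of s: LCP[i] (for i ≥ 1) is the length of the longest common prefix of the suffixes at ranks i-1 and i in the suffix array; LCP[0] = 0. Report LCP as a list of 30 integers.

[0, 2, 1, 3, 2, 3, 5, 2, 1, 4, 2, 0, 1, 3, 2, 3, 4, 2, 3, 1, 2, 4, 3, 1, 0, 3, 1, 3, 2, 1]

sorted suffixes:
  #0 SA[0]=13  'aabbabbabaacababb'
  #1 SA[1]=22  'aacababb'
  #2 SA[2]=20  'abaacababb'
  #3 SA[3]=25  'ababb'
  #4 SA[4]=27  'abb'
  #5 SA[5]=17  'abbabaacababb'
  #6 SA[6]=14  'abbabbabaacababb'
  #7 SA[7]=9  'abcbaabbabbabaacababb'
  #8 SA[8]=23  'acababb'
  #9 SA[9]=7  'acabcbaabbabbabaacababb'
  #10 SA[10]=4  'acbacabcbaabbabbabaacababb'
  #11 SA[11]=29  'b'
  #12 SA[12]=12  'baabbabbabaacababb'
  #13 SA[13]=21  'baacababb'
  #14 SA[14]=19  'babaacababb'
  #15 SA[15]=26  'babb'
  #16 SA[16]=16  'babbabaacababb'
  #17 SA[17]=6  'bacabcbaabbabbabaacababb'
  #18 SA[18]=3  'bacbacabcbaabbabbabaacababb'
  #19 SA[19]=28  'bb'
  #20 SA[20]=18  'bbabaacababb'
  #21 SA[21]=15  'bbabbabaacababb'
  #22 SA[22]=2  'bbacbacabcbaabbabbabaacababb'
  #23 SA[23]=10  'bcbaabbabbabaacababb'
  #24 SA[24]=24  'cababb'
  #25 SA[25]=8  'cabcbaabbabbabaacababb'
  #26 SA[26]=11  'cbaabbabbabaacababb'
  #27 SA[27]=5  'cbacabcbaabbabbabaacababb'
  #28 SA[28]=1  'cbbacbacabcbaabbabbabaacababb'
  #29 SA[29]=0  'ccbbacbacabcbaabbabbabaacababb'

SA = [13, 22, 20, 25, 27, 17, 14, 9, 23, 7, 4, 29, 12, 21, 19, 26, 16, 6, 3, 28, 18, 15, 2, 10, 24, 8, 11, 5, 1, 0]
[i] adj suffixes → lcp
  [1] 13/22 → 2 ('aa')
  [2] 22/20 → 1 ('a')
  [3] 20/25 → 3 ('aba')
  [4] 25/27 → 2 ('ab')
  [5] 27/17 → 3 ('abb')
  [6] 17/14 → 5 ('abbab')
  [7] 14/9 → 2 ('ab')
  [8] 9/23 → 1 ('a')
  [9] 23/7 → 4 ('acab')
  [10] 7/4 → 2 ('ac')
  [11] 4/29 → 0 ('')
  [12] 29/12 → 1 ('b')
  [13] 12/21 → 3 ('baa')
  [14] 21/19 → 2 ('ba')
  [15] 19/26 → 3 ('bab')
  [16] 26/16 → 4 ('babb')
  [17] 16/6 → 2 ('ba')
  [18] 6/3 → 3 ('bac')
  [19] 3/28 → 1 ('b')
  [20] 28/18 → 2 ('bb')
  [21] 18/15 → 4 ('bbab')
  [22] 15/2 → 3 ('bba')
  [23] 2/10 → 1 ('b')
  [24] 10/24 → 0 ('')
  [25] 24/8 → 3 ('cab')
  [26] 8/11 → 1 ('c')
  [27] 11/5 → 3 ('cba')
  [28] 5/1 → 2 ('cb')
  [29] 1/0 → 1 ('c')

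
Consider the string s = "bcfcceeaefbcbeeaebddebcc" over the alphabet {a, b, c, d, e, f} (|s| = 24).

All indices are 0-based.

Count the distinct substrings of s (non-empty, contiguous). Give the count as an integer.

sorted suffixes:
  #0 SA[0]=15  'aebddebcc'
  #1 SA[1]=7  'aefbcbeeaebddebcc'
  #2 SA[2]=10  'bcbeeaebddebcc'
  #3 SA[3]=21  'bcc'
  #4 SA[4]=0  'bcfcceeaefbcbeeaebddebcc'
  #5 SA[5]=17  'bddebcc'
  #6 SA[6]=12  'beeaebddebcc'
  #7 SA[7]=23  'c'
  #8 SA[8]=11  'cbeeaebddebcc'
  #9 SA[9]=22  'cc'
  #10 SA[10]=3  'cceeaefbcbeeaebddebcc'
  #11 SA[11]=4  'ceeaefbcbeeaebddebcc'
  #12 SA[12]=1  'cfcceeaefbcbeeaebddebcc'
  #13 SA[13]=18  'ddebcc'
  #14 SA[14]=19  'debcc'
  #15 SA[15]=14  'eaebddebcc'
  #16 SA[16]=6  'eaefbcbeeaebddebcc'
  #17 SA[17]=20  'ebcc'
  #18 SA[18]=16  'ebddebcc'
  #19 SA[19]=13  'eeaebddebcc'
  #20 SA[20]=5  'eeaefbcbeeaebddebcc'
  #21 SA[21]=8  'efbcbeeaebddebcc'
  #22 SA[22]=9  'fbcbeeaebddebcc'
  #23 SA[23]=2  'fcceeaefbcbeeaebddebcc'

SA = [15, 7, 10, 21, 0, 17, 12, 23, 11, 22, 3, 4, 1, 18, 19, 14, 6, 20, 16, 13, 5, 8, 9, 2]
[i] adj suffixes → lcp
  [1] 15/7 → 2 ('ae')
  [2] 7/10 → 0 ('')
  [3] 10/21 → 2 ('bc')
  [4] 21/0 → 2 ('bc')
  [5] 0/17 → 1 ('b')
  [6] 17/12 → 1 ('b')
  [7] 12/23 → 0 ('')
  [8] 23/11 → 1 ('c')
  [9] 11/22 → 1 ('c')
  [10] 22/3 → 2 ('cc')
  [11] 3/4 → 1 ('c')
  [12] 4/1 → 1 ('c')
  [13] 1/18 → 0 ('')
  [14] 18/19 → 1 ('d')
  [15] 19/14 → 0 ('')
  [16] 14/6 → 3 ('eae')
  [17] 6/20 → 1 ('e')
  [18] 20/16 → 2 ('eb')
  [19] 16/13 → 1 ('e')
  [20] 13/5 → 4 ('eeae')
  [21] 5/8 → 1 ('e')
  [22] 8/9 → 0 ('')
  [23] 9/2 → 1 ('f')

n(n+1)/2 = 24·25/2 = 300
Σ LCP = 0 + 2 + 0 + 2 + 2 + 1 + 1 + 0 + 1 + 1 + 2 + 1 + 1 + 0 + 1 + 0 + 3 + 1 + 2 + 1 + 4 + 1 + 0 + 1 = 28
distinct = 300 − 28 = 272

272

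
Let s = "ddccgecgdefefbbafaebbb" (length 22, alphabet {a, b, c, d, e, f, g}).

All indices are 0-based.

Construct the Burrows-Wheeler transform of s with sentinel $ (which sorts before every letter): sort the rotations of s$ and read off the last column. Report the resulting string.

bfbbbbfedecd$gagfdaeecc

rank  rotation                 last
    0  $ddccgecgdefefbbafaebbb  b
    1  aebbb$ddccgecgdefefbbaf  f
    2  afaebbb$ddccgecgdefefbb  b
    3  b$ddccgecgdefefbbafaebb  b
    4  bafaebbb$ddccgecgdefefb  b
    5  bb$ddccgecgdefefbbafaeb  b
    6  bbafaebbb$ddccgecgdefef  f
    7  bbb$ddccgecgdefefbbafae  e
    8  ccgecgdefefbbafaebbb$dd  d
    9  cgdefefbbafaebbb$ddccge  e
   10  cgecgdefefbbafaebbb$ddc  c
   11  dccgecgdefefbbafaebbb$d  d
   12  ddccgecgdefefbbafaebbb$  $
   13  defefbbafaebbb$ddccgecg  g
   14  ebbb$ddccgecgdefefbbafa  a
   15  ecgdefefbbafaebbb$ddccg  g
   16  efbbafaebbb$ddccgecgdef  f
   17  efefbbafaebbb$ddccgecgd  d
   18  faebbb$ddccgecgdefefbba  a
   19  fbbafaebbb$ddccgecgdefe  e
   20  fefbbafaebbb$ddccgecgde  e
   21  gdefefbbafaebbb$ddccgec  c
   22  gecgdefefbbafaebbb$ddcc  c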